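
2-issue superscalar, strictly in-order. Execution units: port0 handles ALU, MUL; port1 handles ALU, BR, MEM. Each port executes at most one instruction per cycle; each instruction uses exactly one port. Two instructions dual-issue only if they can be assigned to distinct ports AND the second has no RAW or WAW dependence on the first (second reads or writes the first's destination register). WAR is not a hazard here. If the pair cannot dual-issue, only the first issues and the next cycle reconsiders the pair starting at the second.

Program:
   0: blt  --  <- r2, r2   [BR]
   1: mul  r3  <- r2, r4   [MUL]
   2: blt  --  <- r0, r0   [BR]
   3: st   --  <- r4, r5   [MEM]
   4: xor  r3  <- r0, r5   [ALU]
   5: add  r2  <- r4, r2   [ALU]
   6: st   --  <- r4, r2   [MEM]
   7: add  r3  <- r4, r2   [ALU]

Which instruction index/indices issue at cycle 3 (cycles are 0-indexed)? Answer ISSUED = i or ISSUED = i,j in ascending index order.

c0: i0,i1 blt.BR mul.MUL  dual
c1: i2 blt.BR  no-port BR/MEM
c2: i3,i4 st.MEM xor.ALU  dual
c3: i5 add.ALU  RAW r2
c4: i6,i7 st.MEM add.ALU  dual

ISSUED = 5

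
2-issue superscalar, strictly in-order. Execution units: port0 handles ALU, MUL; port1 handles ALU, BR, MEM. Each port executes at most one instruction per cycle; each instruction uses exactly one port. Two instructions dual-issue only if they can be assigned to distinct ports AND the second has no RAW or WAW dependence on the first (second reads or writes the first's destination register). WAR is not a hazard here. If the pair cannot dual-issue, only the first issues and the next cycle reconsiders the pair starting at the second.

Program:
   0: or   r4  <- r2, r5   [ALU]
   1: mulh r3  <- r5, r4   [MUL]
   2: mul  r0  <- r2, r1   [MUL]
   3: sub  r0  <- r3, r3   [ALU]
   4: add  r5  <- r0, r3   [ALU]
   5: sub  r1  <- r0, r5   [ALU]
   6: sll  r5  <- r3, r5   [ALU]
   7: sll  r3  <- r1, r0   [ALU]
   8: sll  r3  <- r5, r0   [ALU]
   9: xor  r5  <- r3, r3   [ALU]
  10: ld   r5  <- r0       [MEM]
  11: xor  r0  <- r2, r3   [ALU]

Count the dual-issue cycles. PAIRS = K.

PAIRS = 2

[0] i0  or.ALU  -- RAW r4
[1] i1  mulh.MUL  -- no-port MUL/MUL
[2] i2  mul.MUL  -- WAW r0
[3] i3  sub.ALU  -- RAW r0
[4] i4  add.ALU  -- RAW r5
[5] i5,i6  sub.ALU/sll.ALU  -- 2-wide
[6] i7  sll.ALU  -- WAW r3
[7] i8  sll.ALU  -- RAW r3
[8] i9  xor.ALU  -- WAW r5
[9] i10,i11  ld.MEM/xor.ALU  -- 2-wide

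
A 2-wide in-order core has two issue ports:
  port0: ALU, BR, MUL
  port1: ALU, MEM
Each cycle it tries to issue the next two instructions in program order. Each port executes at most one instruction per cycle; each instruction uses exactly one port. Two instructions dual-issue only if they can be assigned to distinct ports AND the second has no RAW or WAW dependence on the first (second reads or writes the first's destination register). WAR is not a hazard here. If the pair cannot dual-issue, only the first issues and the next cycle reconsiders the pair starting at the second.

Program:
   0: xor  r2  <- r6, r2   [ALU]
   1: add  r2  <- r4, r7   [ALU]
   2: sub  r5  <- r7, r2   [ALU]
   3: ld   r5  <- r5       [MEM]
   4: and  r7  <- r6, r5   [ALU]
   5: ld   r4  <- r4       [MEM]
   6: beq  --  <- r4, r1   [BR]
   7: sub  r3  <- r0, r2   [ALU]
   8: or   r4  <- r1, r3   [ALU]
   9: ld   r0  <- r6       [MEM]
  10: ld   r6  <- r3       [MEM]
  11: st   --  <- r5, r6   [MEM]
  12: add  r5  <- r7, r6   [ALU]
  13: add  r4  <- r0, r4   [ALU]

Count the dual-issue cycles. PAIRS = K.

  cy0 -> i0 (xor) WAW r2
  cy1 -> i1 (add) RAW r2
  cy2 -> i2 (sub) RAW+WAW r5
  cy3 -> i3 (ld) RAW r5
  cy4 -> i4&i5 (and;ld) pair
  cy5 -> i6&i7 (beq;sub) pair
  cy6 -> i8&i9 (or;ld) pair
  cy7 -> i10 (ld) no-port MEM/MEM
  cy8 -> i11&i12 (st;add) pair
  cy9 -> i13 (add) tail

PAIRS = 4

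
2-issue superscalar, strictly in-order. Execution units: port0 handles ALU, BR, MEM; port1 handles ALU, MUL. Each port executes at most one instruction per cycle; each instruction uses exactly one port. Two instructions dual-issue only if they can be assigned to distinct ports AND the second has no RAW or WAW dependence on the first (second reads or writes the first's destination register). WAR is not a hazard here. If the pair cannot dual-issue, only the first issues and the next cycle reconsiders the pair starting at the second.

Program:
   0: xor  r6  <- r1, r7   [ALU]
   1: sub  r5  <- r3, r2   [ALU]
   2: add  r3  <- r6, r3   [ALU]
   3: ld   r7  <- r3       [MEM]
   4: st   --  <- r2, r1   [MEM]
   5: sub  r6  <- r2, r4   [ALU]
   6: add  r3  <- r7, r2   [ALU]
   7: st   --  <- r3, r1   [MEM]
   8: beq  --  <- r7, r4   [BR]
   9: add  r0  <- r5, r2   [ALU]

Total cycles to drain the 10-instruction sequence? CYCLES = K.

CYCLES = 7

#0 head=0: xor+sub i0+i1 2-wide
#1 head=2: add i2 RAW r3
#2 head=3: ld i3 no-port MEM/MEM
#3 head=4: st+sub i4+i5 2-wide
#4 head=6: add i6 RAW r3
#5 head=7: st i7 no-port MEM/BR
#6 head=8: beq+add i8+i9 2-wide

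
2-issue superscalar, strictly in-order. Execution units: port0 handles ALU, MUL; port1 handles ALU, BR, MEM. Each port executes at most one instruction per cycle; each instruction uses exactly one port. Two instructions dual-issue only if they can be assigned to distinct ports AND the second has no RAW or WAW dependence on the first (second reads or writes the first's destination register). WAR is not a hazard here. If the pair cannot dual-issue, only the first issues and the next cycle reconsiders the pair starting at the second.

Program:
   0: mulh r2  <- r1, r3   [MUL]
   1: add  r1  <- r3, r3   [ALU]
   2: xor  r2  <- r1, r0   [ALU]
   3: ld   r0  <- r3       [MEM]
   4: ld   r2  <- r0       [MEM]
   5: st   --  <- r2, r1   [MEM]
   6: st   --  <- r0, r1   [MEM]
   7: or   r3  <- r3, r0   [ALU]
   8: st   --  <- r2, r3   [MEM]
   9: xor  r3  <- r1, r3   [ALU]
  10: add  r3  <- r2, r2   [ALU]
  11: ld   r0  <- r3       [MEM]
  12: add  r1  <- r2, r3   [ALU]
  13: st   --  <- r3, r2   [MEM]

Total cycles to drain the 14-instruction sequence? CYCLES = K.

c0: i0,i1 mulh add  dual
c1: i2,i3 xor ld  dual
c2: i4 ld  no-port MEM/MEM
c3: i5 st  no-port MEM/MEM
c4: i6,i7 st or  dual
c5: i8,i9 st xor  dual
c6: i10 add  RAW r3
c7: i11,i12 ld add  dual
c8: i13 st  tail

CYCLES = 9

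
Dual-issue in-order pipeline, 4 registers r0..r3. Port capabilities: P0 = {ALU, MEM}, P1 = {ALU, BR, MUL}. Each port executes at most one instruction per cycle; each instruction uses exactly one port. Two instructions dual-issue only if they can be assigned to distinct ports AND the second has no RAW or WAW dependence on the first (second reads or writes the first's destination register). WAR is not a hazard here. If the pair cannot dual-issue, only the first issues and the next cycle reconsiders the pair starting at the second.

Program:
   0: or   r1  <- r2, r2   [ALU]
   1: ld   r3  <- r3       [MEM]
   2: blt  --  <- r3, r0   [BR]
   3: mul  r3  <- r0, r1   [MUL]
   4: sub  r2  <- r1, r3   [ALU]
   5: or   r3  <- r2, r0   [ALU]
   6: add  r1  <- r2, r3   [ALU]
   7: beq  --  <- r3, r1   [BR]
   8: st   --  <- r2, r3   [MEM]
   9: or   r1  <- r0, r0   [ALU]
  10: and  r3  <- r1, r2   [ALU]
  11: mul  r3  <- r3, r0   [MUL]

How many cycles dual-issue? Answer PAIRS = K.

c0: i0,i1 or/ld  pair
c1: i2 blt  no-port BR/MUL
c2: i3 mul  RAW r3
c3: i4 sub  RAW r2
c4: i5 or  RAW r3
c5: i6 add  RAW r1
c6: i7,i8 beq/st  pair
c7: i9 or  RAW r1
c8: i10 and  RAW+WAW r3
c9: i11 mul  tail

PAIRS = 2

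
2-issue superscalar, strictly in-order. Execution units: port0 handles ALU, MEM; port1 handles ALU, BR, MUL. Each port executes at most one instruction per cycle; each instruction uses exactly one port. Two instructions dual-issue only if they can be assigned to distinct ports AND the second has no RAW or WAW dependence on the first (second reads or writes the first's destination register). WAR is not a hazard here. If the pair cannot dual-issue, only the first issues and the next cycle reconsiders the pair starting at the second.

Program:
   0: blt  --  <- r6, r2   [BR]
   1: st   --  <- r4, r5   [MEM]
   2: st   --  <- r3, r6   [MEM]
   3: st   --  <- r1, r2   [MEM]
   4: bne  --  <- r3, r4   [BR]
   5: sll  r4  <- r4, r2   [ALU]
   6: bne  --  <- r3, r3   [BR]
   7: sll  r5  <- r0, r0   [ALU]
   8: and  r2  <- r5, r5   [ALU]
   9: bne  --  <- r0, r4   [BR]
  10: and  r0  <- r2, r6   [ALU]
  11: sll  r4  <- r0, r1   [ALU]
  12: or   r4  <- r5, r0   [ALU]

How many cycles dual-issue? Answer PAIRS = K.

PAIRS = 4

t=0 i0/i1:blt st ; 2-wide
t=1 i2:st ; no-port MEM/MEM
t=2 i3/i4:st bne ; 2-wide
t=3 i5/i6:sll bne ; 2-wide
t=4 i7:sll ; RAW r5
t=5 i8/i9:and bne ; 2-wide
t=6 i10:and ; RAW r0
t=7 i11:sll ; WAW r4
t=8 i12:or ; tail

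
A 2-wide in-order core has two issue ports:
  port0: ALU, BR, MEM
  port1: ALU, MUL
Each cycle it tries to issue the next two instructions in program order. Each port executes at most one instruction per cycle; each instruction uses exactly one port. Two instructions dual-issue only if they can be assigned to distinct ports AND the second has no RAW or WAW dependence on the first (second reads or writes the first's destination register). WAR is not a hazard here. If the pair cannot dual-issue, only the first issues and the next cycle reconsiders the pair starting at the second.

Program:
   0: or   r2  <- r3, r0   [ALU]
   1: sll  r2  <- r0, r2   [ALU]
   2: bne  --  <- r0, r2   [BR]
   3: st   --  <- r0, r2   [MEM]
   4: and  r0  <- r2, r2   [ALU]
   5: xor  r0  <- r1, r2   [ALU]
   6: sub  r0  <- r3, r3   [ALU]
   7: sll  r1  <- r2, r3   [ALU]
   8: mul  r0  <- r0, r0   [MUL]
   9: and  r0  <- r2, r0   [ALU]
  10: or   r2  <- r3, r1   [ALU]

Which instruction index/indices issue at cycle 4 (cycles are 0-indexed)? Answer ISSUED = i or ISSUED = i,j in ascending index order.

ISSUED = 5

#0 head=0: or i0 RAW+WAW r2
#1 head=1: sll i1 RAW r2
#2 head=2: bne i2 no-port BR/MEM
#3 head=3: st;and i3+i4 2-wide
#4 head=5: xor i5 WAW r0
#5 head=6: sub;sll i6+i7 2-wide
#6 head=8: mul i8 RAW+WAW r0
#7 head=9: and;or i9+i10 2-wide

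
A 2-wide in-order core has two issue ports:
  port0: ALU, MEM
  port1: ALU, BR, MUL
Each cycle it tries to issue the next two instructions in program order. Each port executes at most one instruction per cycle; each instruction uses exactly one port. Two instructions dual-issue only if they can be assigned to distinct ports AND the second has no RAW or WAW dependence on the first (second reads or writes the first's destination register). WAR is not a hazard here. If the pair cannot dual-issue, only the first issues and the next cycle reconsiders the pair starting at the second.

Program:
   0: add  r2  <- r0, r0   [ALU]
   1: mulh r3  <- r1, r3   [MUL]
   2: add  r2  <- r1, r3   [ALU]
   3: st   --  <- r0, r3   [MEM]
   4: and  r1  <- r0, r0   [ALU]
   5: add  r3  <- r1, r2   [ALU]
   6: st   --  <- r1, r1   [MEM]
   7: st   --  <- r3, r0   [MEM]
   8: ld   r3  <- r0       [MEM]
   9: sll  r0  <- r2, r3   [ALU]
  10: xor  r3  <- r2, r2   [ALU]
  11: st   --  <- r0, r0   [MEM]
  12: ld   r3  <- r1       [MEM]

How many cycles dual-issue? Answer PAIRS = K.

PAIRS = 4

c0: i0&i1 add.ALU+mulh.MUL  dual
c1: i2&i3 add.ALU+st.MEM  dual
c2: i4 and.ALU  RAW r1
c3: i5&i6 add.ALU+st.MEM  dual
c4: i7 st.MEM  no-port MEM/MEM
c5: i8 ld.MEM  RAW r3
c6: i9&i10 sll.ALU+xor.ALU  dual
c7: i11 st.MEM  no-port MEM/MEM
c8: i12 ld.MEM  tail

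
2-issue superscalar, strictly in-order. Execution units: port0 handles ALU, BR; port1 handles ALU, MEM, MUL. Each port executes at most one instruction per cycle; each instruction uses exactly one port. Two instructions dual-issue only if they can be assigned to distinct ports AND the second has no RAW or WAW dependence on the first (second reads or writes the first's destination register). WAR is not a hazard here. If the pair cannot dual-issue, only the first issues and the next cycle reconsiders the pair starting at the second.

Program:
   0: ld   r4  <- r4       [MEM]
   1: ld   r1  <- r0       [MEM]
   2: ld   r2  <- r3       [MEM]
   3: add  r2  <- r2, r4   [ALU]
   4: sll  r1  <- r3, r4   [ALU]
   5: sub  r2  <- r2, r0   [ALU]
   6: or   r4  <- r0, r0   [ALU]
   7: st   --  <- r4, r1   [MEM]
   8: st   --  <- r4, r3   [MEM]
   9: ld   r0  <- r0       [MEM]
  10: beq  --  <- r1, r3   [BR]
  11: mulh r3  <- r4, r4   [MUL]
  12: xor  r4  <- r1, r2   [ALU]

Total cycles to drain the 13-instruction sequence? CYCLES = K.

CYCLES = 9

  cy0 -> i0 (ld) no-port MEM/MEM
  cy1 -> i1 (ld) no-port MEM/MEM
  cy2 -> i2 (ld) RAW+WAW r2
  cy3 -> i3,i4 (add;sll) dual
  cy4 -> i5,i6 (sub;or) dual
  cy5 -> i7 (st) no-port MEM/MEM
  cy6 -> i8 (st) no-port MEM/MEM
  cy7 -> i9,i10 (ld;beq) dual
  cy8 -> i11,i12 (mulh;xor) dual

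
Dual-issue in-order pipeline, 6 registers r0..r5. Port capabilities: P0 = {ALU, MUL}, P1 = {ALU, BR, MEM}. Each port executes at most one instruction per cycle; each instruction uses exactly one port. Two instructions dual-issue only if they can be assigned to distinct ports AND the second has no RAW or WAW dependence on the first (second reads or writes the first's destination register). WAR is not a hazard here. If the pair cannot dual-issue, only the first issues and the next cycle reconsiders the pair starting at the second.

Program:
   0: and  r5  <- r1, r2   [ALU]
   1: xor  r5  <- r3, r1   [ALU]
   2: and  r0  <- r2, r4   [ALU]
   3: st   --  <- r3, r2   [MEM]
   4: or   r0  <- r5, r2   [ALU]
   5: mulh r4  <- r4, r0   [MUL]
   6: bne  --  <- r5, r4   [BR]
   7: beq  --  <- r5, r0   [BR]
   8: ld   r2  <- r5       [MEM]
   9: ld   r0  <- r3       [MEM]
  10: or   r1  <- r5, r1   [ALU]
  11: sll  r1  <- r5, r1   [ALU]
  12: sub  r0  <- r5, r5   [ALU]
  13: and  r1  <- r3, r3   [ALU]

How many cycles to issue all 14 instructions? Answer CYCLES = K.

CYCLES = 10

#0 head=0: and.ALU i0 WAW r5
#1 head=1: xor.ALU/and.ALU i1,i2 pair
#2 head=3: st.MEM/or.ALU i3,i4 pair
#3 head=5: mulh.MUL i5 RAW r4
#4 head=6: bne.BR i6 no-port BR/BR
#5 head=7: beq.BR i7 no-port BR/MEM
#6 head=8: ld.MEM i8 no-port MEM/MEM
#7 head=9: ld.MEM/or.ALU i9,i10 pair
#8 head=11: sll.ALU/sub.ALU i11,i12 pair
#9 head=13: and.ALU i13 tail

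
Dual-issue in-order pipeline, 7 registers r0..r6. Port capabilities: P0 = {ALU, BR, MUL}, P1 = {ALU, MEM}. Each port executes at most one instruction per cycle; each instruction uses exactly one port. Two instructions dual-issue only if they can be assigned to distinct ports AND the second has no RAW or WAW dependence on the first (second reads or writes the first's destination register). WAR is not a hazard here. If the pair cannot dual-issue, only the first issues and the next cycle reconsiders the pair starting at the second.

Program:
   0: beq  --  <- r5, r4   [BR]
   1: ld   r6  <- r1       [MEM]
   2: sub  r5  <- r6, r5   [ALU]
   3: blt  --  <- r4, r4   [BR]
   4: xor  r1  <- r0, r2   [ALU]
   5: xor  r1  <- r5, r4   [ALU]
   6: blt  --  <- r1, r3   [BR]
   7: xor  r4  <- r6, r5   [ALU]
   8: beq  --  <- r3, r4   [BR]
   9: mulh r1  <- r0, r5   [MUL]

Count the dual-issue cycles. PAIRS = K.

  cy0 -> i0,i1 (beq.BR ld.MEM) dual
  cy1 -> i2,i3 (sub.ALU blt.BR) dual
  cy2 -> i4 (xor.ALU) WAW r1
  cy3 -> i5 (xor.ALU) RAW r1
  cy4 -> i6,i7 (blt.BR xor.ALU) dual
  cy5 -> i8 (beq.BR) no-port BR/MUL
  cy6 -> i9 (mulh.MUL) tail

PAIRS = 3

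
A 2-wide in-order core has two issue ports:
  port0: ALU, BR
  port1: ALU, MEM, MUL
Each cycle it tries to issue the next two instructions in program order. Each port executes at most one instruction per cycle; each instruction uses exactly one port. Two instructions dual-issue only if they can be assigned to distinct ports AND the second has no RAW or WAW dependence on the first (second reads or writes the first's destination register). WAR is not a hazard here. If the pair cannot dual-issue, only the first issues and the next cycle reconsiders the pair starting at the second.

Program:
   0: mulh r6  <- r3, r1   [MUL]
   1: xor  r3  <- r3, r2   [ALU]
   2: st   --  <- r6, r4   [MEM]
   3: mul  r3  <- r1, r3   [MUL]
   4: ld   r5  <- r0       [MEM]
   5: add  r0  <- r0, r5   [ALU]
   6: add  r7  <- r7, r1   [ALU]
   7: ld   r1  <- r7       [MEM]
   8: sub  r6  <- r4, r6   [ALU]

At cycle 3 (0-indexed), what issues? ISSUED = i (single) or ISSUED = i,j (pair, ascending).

ISSUED = 4

#0 head=0: mulh+xor i0+i1 pair
#1 head=2: st i2 no-port MEM/MUL
#2 head=3: mul i3 no-port MUL/MEM
#3 head=4: ld i4 RAW r5
#4 head=5: add+add i5+i6 pair
#5 head=7: ld+sub i7+i8 pair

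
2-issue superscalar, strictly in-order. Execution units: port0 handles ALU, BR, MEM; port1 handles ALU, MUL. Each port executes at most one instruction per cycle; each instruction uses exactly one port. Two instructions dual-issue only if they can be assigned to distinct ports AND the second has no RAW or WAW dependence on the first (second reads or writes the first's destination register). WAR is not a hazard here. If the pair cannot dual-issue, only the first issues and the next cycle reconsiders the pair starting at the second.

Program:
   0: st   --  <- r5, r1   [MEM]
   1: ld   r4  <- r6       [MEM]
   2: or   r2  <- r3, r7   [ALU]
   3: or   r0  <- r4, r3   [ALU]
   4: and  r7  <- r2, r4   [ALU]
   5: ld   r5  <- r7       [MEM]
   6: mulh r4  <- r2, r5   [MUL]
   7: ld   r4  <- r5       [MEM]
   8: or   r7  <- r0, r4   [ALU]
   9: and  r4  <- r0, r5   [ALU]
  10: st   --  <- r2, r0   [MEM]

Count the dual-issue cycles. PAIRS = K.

PAIRS = 3

  cy0 -> i0 (st.MEM) no-port MEM/MEM
  cy1 -> i1+i2 (ld.MEM+or.ALU) pair
  cy2 -> i3+i4 (or.ALU+and.ALU) pair
  cy3 -> i5 (ld.MEM) RAW r5
  cy4 -> i6 (mulh.MUL) WAW r4
  cy5 -> i7 (ld.MEM) RAW r4
  cy6 -> i8+i9 (or.ALU+and.ALU) pair
  cy7 -> i10 (st.MEM) tail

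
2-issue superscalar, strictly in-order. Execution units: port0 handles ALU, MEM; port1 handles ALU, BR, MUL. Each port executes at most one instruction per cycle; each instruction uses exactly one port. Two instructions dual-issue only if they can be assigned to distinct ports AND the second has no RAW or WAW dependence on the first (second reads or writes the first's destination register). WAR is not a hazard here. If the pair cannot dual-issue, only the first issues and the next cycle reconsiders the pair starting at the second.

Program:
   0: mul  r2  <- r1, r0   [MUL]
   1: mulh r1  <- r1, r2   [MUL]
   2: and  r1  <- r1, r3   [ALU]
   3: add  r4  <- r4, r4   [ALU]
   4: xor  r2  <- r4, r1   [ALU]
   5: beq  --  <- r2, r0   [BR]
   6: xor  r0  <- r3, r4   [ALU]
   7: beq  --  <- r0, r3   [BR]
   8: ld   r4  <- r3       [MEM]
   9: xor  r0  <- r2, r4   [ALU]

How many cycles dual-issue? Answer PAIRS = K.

#0 head=0: mul.MUL i0 no-port MUL/MUL
#1 head=1: mulh.MUL i1 RAW+WAW r1
#2 head=2: and.ALU add.ALU i2,i3 pair
#3 head=4: xor.ALU i4 RAW r2
#4 head=5: beq.BR xor.ALU i5,i6 pair
#5 head=7: beq.BR ld.MEM i7,i8 pair
#6 head=9: xor.ALU i9 tail

PAIRS = 3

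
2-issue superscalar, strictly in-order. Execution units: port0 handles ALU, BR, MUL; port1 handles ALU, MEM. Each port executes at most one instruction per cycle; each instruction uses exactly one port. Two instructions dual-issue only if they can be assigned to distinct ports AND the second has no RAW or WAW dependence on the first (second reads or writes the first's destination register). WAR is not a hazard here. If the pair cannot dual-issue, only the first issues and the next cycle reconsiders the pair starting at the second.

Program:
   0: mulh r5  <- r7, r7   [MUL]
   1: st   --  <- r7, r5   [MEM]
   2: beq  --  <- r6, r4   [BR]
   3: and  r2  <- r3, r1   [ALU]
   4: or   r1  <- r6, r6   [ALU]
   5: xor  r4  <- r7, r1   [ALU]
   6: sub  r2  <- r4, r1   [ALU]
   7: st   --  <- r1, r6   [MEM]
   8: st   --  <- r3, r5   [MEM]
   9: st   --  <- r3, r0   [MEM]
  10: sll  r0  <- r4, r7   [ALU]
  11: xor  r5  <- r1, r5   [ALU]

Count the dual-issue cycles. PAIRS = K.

  cy0 -> i0 (mulh) RAW r5
  cy1 -> i1,i2 (st+beq) pair
  cy2 -> i3,i4 (and+or) pair
  cy3 -> i5 (xor) RAW r4
  cy4 -> i6,i7 (sub+st) pair
  cy5 -> i8 (st) no-port MEM/MEM
  cy6 -> i9,i10 (st+sll) pair
  cy7 -> i11 (xor) tail

PAIRS = 4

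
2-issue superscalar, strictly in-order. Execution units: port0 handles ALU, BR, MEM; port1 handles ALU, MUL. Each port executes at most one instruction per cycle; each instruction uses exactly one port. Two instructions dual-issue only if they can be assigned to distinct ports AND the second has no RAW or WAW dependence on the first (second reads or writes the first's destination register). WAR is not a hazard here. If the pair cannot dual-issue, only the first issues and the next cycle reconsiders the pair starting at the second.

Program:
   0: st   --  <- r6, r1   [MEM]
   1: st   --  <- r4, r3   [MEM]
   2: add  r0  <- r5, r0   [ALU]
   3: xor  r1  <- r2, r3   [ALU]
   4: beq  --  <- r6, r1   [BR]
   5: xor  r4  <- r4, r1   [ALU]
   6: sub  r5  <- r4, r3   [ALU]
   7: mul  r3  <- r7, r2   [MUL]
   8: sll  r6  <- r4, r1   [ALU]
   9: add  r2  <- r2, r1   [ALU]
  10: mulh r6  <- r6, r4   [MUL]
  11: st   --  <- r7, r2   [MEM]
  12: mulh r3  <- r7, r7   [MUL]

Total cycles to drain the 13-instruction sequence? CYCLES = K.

  cy0 -> i0 (st.MEM) no-port MEM/MEM
  cy1 -> i1&i2 (st.MEM;add.ALU) dual
  cy2 -> i3 (xor.ALU) RAW r1
  cy3 -> i4&i5 (beq.BR;xor.ALU) dual
  cy4 -> i6&i7 (sub.ALU;mul.MUL) dual
  cy5 -> i8&i9 (sll.ALU;add.ALU) dual
  cy6 -> i10&i11 (mulh.MUL;st.MEM) dual
  cy7 -> i12 (mulh.MUL) tail

CYCLES = 8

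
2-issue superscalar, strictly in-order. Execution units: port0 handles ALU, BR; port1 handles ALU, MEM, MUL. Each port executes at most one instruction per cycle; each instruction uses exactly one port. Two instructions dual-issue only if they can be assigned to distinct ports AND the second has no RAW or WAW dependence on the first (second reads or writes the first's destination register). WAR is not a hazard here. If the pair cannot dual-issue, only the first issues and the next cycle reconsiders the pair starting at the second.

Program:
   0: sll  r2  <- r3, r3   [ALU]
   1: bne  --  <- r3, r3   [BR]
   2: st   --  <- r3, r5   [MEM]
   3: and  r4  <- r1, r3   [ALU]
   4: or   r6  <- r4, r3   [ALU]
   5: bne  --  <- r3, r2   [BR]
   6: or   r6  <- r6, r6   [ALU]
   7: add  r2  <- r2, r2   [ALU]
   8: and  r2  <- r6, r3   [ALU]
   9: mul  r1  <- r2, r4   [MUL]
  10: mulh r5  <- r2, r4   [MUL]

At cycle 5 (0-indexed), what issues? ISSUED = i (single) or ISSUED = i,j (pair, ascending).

c0: i0&i1 sll;bne  2-wide
c1: i2&i3 st;and  2-wide
c2: i4&i5 or;bne  2-wide
c3: i6&i7 or;add  2-wide
c4: i8 and  RAW r2
c5: i9 mul  no-port MUL/MUL
c6: i10 mulh  tail

ISSUED = 9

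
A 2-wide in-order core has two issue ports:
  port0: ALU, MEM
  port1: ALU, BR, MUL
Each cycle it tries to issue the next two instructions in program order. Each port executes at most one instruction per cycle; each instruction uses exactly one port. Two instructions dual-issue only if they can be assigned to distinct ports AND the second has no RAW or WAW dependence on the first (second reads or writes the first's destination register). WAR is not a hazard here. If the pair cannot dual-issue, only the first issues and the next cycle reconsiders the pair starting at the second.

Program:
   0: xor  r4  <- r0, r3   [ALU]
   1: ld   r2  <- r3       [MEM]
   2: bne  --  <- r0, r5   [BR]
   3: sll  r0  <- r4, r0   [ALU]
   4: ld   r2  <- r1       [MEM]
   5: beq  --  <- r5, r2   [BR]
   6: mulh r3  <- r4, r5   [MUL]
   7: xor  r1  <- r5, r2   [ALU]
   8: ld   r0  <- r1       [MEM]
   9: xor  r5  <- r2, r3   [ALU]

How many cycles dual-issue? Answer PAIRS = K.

0. xor.ALU ld.MEM @i0+i1  | pair
1. bne.BR sll.ALU @i2+i3  | pair
2. ld.MEM @i4  | RAW r2
3. beq.BR @i5  | no-port BR/MUL
4. mulh.MUL xor.ALU @i6+i7  | pair
5. ld.MEM xor.ALU @i8+i9  | pair

PAIRS = 4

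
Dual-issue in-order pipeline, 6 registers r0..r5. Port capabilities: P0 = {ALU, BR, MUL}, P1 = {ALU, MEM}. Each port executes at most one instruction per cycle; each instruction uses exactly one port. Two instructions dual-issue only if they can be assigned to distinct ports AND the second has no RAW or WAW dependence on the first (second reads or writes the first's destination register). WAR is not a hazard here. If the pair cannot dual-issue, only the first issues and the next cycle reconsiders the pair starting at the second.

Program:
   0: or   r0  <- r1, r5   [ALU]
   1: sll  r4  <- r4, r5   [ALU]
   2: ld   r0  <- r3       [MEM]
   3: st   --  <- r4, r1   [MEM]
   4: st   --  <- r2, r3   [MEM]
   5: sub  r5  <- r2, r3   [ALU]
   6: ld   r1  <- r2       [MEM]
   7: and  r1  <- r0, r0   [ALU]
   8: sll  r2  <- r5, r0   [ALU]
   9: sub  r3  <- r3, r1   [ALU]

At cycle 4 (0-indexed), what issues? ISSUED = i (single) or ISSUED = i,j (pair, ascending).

  cy0 -> i0&i1 (or.ALU+sll.ALU) 2-wide
  cy1 -> i2 (ld.MEM) no-port MEM/MEM
  cy2 -> i3 (st.MEM) no-port MEM/MEM
  cy3 -> i4&i5 (st.MEM+sub.ALU) 2-wide
  cy4 -> i6 (ld.MEM) WAW r1
  cy5 -> i7&i8 (and.ALU+sll.ALU) 2-wide
  cy6 -> i9 (sub.ALU) tail

ISSUED = 6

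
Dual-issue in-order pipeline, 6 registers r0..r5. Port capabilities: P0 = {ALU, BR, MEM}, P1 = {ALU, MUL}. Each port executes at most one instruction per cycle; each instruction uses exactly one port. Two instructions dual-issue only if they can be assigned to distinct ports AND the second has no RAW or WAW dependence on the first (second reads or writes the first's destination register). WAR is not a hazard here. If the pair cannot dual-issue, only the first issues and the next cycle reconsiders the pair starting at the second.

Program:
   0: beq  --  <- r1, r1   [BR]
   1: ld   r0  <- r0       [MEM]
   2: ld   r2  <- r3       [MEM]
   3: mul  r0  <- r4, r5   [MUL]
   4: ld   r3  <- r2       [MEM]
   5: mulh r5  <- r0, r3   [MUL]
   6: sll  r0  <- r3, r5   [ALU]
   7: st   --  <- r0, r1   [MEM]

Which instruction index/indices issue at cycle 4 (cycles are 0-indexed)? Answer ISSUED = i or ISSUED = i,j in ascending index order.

ISSUED = 5

0. beq.BR @i0  | no-port BR/MEM
1. ld.MEM @i1  | no-port MEM/MEM
2. ld.MEM/mul.MUL @i2+i3  | pair
3. ld.MEM @i4  | RAW r3
4. mulh.MUL @i5  | RAW r5
5. sll.ALU @i6  | RAW r0
6. st.MEM @i7  | tail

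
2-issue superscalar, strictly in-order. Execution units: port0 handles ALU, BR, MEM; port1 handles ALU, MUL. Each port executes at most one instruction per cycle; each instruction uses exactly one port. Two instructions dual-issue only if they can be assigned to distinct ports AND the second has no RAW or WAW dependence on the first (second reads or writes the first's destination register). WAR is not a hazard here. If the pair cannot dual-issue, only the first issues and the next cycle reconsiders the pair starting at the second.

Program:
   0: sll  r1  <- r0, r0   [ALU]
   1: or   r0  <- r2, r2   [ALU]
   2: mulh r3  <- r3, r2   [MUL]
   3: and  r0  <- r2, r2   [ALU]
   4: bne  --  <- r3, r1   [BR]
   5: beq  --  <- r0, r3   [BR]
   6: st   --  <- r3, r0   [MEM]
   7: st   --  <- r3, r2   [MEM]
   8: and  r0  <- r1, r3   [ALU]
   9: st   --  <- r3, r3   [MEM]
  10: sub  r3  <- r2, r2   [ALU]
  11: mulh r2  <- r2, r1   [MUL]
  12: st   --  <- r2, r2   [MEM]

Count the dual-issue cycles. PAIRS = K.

[0] i0&i1  sll.ALU/or.ALU  -- pair
[1] i2&i3  mulh.MUL/and.ALU  -- pair
[2] i4  bne.BR  -- no-port BR/BR
[3] i5  beq.BR  -- no-port BR/MEM
[4] i6  st.MEM  -- no-port MEM/MEM
[5] i7&i8  st.MEM/and.ALU  -- pair
[6] i9&i10  st.MEM/sub.ALU  -- pair
[7] i11  mulh.MUL  -- RAW r2
[8] i12  st.MEM  -- tail

PAIRS = 4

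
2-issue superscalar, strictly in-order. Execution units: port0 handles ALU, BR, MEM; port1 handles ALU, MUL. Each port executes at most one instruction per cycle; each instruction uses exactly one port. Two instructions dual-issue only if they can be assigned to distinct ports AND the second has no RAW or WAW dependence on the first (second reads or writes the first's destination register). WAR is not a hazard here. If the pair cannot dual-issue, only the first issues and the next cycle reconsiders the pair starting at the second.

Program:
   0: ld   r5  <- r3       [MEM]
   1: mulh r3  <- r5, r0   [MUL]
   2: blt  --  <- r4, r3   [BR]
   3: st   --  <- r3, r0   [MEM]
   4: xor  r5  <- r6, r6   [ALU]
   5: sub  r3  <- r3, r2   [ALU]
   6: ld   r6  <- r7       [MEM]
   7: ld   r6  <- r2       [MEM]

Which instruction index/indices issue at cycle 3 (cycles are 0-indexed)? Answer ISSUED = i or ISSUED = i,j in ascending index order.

#0 head=0: ld.MEM i0 RAW r5
#1 head=1: mulh.MUL i1 RAW r3
#2 head=2: blt.BR i2 no-port BR/MEM
#3 head=3: st.MEM/xor.ALU i3/i4 dual
#4 head=5: sub.ALU/ld.MEM i5/i6 dual
#5 head=7: ld.MEM i7 tail

ISSUED = 3,4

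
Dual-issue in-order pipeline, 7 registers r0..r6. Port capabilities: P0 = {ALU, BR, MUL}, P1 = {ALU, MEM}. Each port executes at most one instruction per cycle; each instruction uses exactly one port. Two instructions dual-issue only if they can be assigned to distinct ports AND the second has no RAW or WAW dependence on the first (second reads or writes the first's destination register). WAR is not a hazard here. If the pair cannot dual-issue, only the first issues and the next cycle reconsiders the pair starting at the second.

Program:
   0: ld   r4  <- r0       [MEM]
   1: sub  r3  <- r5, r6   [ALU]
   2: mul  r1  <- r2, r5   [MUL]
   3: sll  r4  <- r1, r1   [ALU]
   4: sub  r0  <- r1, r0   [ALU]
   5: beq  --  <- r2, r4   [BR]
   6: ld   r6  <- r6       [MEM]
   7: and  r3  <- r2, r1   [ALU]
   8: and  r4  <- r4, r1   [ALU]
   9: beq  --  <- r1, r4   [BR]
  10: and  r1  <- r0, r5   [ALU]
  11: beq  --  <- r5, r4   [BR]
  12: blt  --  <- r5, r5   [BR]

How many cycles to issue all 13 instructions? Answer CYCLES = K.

#0 head=0: ld.MEM/sub.ALU i0,i1 dual
#1 head=2: mul.MUL i2 RAW r1
#2 head=3: sll.ALU/sub.ALU i3,i4 dual
#3 head=5: beq.BR/ld.MEM i5,i6 dual
#4 head=7: and.ALU/and.ALU i7,i8 dual
#5 head=9: beq.BR/and.ALU i9,i10 dual
#6 head=11: beq.BR i11 no-port BR/BR
#7 head=12: blt.BR i12 tail

CYCLES = 8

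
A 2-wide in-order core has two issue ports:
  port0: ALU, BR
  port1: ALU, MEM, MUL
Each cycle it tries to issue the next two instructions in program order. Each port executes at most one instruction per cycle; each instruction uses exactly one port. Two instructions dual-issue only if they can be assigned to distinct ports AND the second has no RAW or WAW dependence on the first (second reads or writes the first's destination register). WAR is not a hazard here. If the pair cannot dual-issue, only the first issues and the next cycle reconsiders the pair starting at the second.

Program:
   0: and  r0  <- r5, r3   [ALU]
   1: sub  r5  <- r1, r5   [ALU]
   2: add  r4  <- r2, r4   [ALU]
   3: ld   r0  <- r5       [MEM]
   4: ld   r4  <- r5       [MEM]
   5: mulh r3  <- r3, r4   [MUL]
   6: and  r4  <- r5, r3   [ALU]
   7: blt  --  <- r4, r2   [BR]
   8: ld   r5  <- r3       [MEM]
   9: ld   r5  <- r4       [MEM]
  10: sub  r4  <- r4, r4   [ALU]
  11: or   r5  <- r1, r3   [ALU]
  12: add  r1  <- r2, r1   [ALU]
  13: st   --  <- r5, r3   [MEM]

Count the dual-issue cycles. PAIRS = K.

  cy0 -> i0,i1 (and.ALU/sub.ALU) dual
  cy1 -> i2,i3 (add.ALU/ld.MEM) dual
  cy2 -> i4 (ld.MEM) no-port MEM/MUL
  cy3 -> i5 (mulh.MUL) RAW r3
  cy4 -> i6 (and.ALU) RAW r4
  cy5 -> i7,i8 (blt.BR/ld.MEM) dual
  cy6 -> i9,i10 (ld.MEM/sub.ALU) dual
  cy7 -> i11,i12 (or.ALU/add.ALU) dual
  cy8 -> i13 (st.MEM) tail

PAIRS = 5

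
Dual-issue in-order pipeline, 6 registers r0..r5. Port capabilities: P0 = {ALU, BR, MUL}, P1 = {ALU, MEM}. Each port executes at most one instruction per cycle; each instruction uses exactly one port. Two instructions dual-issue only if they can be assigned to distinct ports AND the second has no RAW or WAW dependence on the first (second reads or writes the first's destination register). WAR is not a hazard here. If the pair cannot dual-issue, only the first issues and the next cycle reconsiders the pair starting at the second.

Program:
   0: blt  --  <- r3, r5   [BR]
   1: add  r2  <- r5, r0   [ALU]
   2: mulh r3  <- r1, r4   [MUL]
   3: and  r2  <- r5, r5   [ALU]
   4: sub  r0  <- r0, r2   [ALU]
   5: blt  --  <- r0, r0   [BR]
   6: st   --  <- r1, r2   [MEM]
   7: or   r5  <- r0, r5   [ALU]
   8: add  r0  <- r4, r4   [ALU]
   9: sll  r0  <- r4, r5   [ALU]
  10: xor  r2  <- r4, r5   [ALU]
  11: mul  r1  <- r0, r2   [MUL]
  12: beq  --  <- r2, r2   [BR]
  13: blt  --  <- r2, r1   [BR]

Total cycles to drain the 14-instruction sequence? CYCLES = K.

0. blt;add @i0&i1  | pair
1. mulh;and @i2&i3  | pair
2. sub @i4  | RAW r0
3. blt;st @i5&i6  | pair
4. or;add @i7&i8  | pair
5. sll;xor @i9&i10  | pair
6. mul @i11  | no-port MUL/BR
7. beq @i12  | no-port BR/BR
8. blt @i13  | tail

CYCLES = 9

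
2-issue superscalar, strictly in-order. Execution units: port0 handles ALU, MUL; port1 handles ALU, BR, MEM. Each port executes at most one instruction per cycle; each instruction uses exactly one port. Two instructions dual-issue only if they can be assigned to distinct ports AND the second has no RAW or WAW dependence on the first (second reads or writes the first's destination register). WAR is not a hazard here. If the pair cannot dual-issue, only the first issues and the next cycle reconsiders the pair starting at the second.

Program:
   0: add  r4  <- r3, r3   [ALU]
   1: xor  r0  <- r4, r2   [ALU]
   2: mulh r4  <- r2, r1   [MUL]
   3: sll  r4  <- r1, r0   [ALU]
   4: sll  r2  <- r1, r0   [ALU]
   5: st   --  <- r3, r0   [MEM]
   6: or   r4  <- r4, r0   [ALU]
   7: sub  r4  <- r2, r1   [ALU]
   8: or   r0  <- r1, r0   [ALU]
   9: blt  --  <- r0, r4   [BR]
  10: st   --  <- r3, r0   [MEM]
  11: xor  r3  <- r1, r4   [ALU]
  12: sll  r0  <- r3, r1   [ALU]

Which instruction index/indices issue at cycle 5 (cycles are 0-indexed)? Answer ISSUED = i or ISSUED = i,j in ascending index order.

c0: i0 add  RAW r4
c1: i1+i2 xor+mulh  dual
c2: i3+i4 sll+sll  dual
c3: i5+i6 st+or  dual
c4: i7+i8 sub+or  dual
c5: i9 blt  no-port BR/MEM
c6: i10+i11 st+xor  dual
c7: i12 sll  tail

ISSUED = 9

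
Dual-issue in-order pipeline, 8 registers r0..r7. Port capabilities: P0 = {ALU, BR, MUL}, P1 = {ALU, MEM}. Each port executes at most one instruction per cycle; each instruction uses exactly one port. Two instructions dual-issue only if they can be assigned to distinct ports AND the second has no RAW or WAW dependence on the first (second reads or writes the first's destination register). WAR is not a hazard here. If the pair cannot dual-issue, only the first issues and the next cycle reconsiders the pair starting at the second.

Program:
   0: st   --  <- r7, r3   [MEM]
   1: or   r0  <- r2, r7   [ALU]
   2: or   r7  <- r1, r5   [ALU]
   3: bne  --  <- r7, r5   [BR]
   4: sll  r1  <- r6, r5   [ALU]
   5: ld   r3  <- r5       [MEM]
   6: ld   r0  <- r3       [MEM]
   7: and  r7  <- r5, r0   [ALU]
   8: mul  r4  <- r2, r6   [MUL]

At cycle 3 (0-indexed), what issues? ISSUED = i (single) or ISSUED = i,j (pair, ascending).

ISSUED = 5

#0 head=0: st.MEM or.ALU i0/i1 dual
#1 head=2: or.ALU i2 RAW r7
#2 head=3: bne.BR sll.ALU i3/i4 dual
#3 head=5: ld.MEM i5 no-port MEM/MEM
#4 head=6: ld.MEM i6 RAW r0
#5 head=7: and.ALU mul.MUL i7/i8 dual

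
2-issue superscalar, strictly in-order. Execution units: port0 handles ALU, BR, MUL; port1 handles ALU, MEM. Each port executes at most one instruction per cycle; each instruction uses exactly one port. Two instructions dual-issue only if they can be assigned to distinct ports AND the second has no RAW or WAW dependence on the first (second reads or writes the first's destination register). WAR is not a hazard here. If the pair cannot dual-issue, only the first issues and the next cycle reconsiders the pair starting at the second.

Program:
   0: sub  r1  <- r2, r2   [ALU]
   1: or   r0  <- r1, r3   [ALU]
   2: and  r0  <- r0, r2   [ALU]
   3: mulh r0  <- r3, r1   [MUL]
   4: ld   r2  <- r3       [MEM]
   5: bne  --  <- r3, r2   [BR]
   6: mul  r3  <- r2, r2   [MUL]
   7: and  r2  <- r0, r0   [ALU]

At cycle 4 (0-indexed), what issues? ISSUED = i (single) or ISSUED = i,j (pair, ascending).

ISSUED = 5

0. sub.ALU @i0  | RAW r1
1. or.ALU @i1  | RAW+WAW r0
2. and.ALU @i2  | WAW r0
3. mulh.MUL ld.MEM @i3/i4  | 2-wide
4. bne.BR @i5  | no-port BR/MUL
5. mul.MUL and.ALU @i6/i7  | 2-wide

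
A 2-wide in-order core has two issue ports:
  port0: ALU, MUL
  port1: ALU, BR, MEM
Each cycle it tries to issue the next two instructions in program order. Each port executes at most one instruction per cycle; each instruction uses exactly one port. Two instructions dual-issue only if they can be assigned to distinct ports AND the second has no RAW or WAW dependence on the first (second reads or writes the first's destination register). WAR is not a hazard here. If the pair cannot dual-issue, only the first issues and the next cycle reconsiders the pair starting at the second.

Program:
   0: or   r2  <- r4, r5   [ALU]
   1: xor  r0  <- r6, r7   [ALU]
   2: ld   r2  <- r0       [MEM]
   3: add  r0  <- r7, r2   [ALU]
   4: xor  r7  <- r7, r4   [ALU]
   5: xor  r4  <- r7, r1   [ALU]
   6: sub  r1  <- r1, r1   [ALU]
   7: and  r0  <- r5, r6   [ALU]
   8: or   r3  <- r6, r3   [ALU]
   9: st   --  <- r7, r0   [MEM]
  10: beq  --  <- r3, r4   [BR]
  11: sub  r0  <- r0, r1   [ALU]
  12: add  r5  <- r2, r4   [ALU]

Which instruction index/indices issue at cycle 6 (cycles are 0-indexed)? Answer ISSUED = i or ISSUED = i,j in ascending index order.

ISSUED = 10,11

c0: i0,i1 or.ALU/xor.ALU  dual
c1: i2 ld.MEM  RAW r2
c2: i3,i4 add.ALU/xor.ALU  dual
c3: i5,i6 xor.ALU/sub.ALU  dual
c4: i7,i8 and.ALU/or.ALU  dual
c5: i9 st.MEM  no-port MEM/BR
c6: i10,i11 beq.BR/sub.ALU  dual
c7: i12 add.ALU  tail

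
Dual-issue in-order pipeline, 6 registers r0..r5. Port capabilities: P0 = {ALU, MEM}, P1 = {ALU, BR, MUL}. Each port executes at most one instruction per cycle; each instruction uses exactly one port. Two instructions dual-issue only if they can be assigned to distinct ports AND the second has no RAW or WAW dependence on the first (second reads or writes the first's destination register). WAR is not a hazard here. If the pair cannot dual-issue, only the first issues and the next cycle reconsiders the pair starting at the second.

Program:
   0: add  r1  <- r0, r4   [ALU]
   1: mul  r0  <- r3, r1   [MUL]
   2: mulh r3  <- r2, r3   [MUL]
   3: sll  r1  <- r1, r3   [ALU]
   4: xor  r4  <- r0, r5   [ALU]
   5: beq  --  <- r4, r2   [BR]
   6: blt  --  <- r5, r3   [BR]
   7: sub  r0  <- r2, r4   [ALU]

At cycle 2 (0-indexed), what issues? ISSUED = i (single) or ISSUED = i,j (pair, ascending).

ISSUED = 2

#0 head=0: add i0 RAW r1
#1 head=1: mul i1 no-port MUL/MUL
#2 head=2: mulh i2 RAW r3
#3 head=3: sll xor i3+i4 2-wide
#4 head=5: beq i5 no-port BR/BR
#5 head=6: blt sub i6+i7 2-wide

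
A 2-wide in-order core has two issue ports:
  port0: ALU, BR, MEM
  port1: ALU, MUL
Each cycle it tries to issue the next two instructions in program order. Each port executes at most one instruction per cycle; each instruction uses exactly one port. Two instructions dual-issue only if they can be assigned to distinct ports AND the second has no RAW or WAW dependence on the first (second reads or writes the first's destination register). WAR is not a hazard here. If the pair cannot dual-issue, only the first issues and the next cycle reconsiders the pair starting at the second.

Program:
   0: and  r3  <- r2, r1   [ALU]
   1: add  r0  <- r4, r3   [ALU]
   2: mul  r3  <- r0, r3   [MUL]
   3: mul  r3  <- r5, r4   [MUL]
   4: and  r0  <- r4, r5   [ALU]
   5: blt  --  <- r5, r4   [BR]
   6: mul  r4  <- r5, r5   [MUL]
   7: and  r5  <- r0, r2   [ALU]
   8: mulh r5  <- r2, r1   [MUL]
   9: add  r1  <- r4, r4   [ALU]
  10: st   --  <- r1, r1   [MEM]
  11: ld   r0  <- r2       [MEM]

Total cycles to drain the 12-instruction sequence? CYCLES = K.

#0 head=0: and i0 RAW r3
#1 head=1: add i1 RAW r0
#2 head=2: mul i2 no-port MUL/MUL
#3 head=3: mul and i3/i4 pair
#4 head=5: blt mul i5/i6 pair
#5 head=7: and i7 WAW r5
#6 head=8: mulh add i8/i9 pair
#7 head=10: st i10 no-port MEM/MEM
#8 head=11: ld i11 tail

CYCLES = 9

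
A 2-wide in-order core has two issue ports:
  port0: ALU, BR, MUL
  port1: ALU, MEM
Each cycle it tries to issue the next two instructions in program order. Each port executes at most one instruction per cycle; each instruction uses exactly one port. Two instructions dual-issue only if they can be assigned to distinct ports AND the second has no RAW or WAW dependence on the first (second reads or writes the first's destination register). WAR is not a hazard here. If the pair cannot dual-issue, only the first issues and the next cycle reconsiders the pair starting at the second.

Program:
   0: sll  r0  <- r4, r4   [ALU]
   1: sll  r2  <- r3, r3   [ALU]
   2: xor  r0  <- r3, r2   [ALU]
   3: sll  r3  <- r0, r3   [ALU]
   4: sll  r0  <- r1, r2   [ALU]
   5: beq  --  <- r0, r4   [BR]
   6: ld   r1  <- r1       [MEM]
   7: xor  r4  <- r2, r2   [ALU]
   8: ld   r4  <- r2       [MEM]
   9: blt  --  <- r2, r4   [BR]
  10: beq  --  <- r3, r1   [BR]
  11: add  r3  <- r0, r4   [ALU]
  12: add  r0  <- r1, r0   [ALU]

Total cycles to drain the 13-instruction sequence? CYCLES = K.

c0: i0&i1 sll+sll  2-wide
c1: i2 xor  RAW r0
c2: i3&i4 sll+sll  2-wide
c3: i5&i6 beq+ld  2-wide
c4: i7 xor  WAW r4
c5: i8 ld  RAW r4
c6: i9 blt  no-port BR/BR
c7: i10&i11 beq+add  2-wide
c8: i12 add  tail

CYCLES = 9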